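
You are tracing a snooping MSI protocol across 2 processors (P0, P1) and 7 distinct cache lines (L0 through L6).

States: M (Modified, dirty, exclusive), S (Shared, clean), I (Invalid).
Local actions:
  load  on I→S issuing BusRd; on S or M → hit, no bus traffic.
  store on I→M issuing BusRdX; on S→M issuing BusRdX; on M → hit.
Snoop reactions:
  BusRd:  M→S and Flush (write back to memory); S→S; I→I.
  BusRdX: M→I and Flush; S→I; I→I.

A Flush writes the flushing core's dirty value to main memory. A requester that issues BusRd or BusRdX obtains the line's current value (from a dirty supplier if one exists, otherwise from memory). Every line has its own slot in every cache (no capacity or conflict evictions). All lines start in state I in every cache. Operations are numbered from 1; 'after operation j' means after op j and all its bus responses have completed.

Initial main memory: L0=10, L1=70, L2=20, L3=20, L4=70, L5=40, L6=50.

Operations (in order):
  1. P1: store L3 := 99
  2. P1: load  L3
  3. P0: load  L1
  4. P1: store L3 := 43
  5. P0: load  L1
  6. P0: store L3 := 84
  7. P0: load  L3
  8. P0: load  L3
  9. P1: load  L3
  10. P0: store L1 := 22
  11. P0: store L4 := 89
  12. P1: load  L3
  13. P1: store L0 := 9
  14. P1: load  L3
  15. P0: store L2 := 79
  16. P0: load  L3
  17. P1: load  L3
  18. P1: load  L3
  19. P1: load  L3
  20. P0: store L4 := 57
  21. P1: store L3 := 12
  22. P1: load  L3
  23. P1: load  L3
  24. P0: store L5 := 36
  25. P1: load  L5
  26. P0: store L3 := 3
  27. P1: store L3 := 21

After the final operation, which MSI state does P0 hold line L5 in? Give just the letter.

state = S

1. P1: store L3 := 99  bus=[BusRdX]  L3: P0=I P1=M  mem[L3]=20
2. P1: load  L3  bus=[-]  L3: P0=I P1=M  mem[L3]=20
3. P0: load  L1  bus=[BusRd]  L1: P0=S P1=I  mem[L1]=70
4. P1: store L3 := 43  bus=[-]  L3: P0=I P1=M  mem[L3]=20
5. P0: load  L1  bus=[-]  L1: P0=S P1=I  mem[L1]=70
6. P0: store L3 := 84  bus=[BusRdX,Flush]  L3: P0=M P1=I  mem[L3]=43
7. P0: load  L3  bus=[-]  L3: P0=M P1=I  mem[L3]=43
8. P0: load  L3  bus=[-]  L3: P0=M P1=I  mem[L3]=43
9. P1: load  L3  bus=[BusRd,Flush]  L3: P0=S P1=S  mem[L3]=84
10. P0: store L1 := 22  bus=[BusRdX]  L1: P0=M P1=I  mem[L1]=70
11. P0: store L4 := 89  bus=[BusRdX]  L4: P0=M P1=I  mem[L4]=70
12. P1: load  L3  bus=[-]  L3: P0=S P1=S  mem[L3]=84
13. P1: store L0 := 9  bus=[BusRdX]  L0: P0=I P1=M  mem[L0]=10
14. P1: load  L3  bus=[-]  L3: P0=S P1=S  mem[L3]=84
15. P0: store L2 := 79  bus=[BusRdX]  L2: P0=M P1=I  mem[L2]=20
16. P0: load  L3  bus=[-]  L3: P0=S P1=S  mem[L3]=84
17. P1: load  L3  bus=[-]  L3: P0=S P1=S  mem[L3]=84
18. P1: load  L3  bus=[-]  L3: P0=S P1=S  mem[L3]=84
19. P1: load  L3  bus=[-]  L3: P0=S P1=S  mem[L3]=84
20. P0: store L4 := 57  bus=[-]  L4: P0=M P1=I  mem[L4]=70
21. P1: store L3 := 12  bus=[BusRdX]  L3: P0=I P1=M  mem[L3]=84
22. P1: load  L3  bus=[-]  L3: P0=I P1=M  mem[L3]=84
23. P1: load  L3  bus=[-]  L3: P0=I P1=M  mem[L3]=84
24. P0: store L5 := 36  bus=[BusRdX]  L5: P0=M P1=I  mem[L5]=40
25. P1: load  L5  bus=[BusRd,Flush]  L5: P0=S P1=S  mem[L5]=36
26. P0: store L3 := 3  bus=[BusRdX,Flush]  L3: P0=M P1=I  mem[L3]=12
27. P1: store L3 := 21  bus=[BusRdX,Flush]  L3: P0=I P1=M  mem[L3]=3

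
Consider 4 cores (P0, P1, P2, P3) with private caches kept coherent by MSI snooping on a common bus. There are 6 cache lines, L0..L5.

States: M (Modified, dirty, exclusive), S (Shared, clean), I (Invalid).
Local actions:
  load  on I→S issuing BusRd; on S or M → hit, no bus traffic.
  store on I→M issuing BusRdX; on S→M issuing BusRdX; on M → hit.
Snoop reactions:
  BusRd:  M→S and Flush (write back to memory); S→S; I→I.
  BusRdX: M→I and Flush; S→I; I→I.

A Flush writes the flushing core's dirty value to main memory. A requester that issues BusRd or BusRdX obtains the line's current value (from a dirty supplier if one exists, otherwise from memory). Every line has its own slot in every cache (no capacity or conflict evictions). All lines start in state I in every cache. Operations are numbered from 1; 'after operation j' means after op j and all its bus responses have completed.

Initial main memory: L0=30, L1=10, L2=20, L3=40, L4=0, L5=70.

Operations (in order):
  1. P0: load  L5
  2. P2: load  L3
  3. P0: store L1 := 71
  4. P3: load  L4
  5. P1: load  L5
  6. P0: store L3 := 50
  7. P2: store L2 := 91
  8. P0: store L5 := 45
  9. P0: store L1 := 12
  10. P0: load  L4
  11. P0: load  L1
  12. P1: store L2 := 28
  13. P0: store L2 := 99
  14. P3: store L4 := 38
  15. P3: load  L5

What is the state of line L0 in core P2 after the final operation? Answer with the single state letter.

state = I

step 1: P0: load  L5  ⟶  SIII  (L5)  txn=BusRd  M[L5]=70
step 2: P2: load  L3  ⟶  IISI  (L3)  txn=BusRd  M[L3]=40
step 3: P0: store L1 := 71  ⟶  MIII  (L1)  txn=BusRdX  M[L1]=10
step 4: P3: load  L4  ⟶  IIIS  (L4)  txn=BusRd  M[L4]=0
step 5: P1: load  L5  ⟶  SSII  (L5)  txn=BusRd  M[L5]=70
step 6: P0: store L3 := 50  ⟶  MIII  (L3)  txn=BusRdX  M[L3]=40
step 7: P2: store L2 := 91  ⟶  IIMI  (L2)  txn=BusRdX  M[L2]=20
step 8: P0: store L5 := 45  ⟶  MIII  (L5)  txn=BusRdX  M[L5]=70
step 9: P0: store L1 := 12  ⟶  MIII  (L1)  txn=∅  M[L1]=10
step 10: P0: load  L4  ⟶  SIIS  (L4)  txn=BusRd  M[L4]=0
step 11: P0: load  L1  ⟶  MIII  (L1)  txn=∅  M[L1]=10
step 12: P1: store L2 := 28  ⟶  IMII  (L2)  txn=BusRdX+Flush  M[L2]=91
step 13: P0: store L2 := 99  ⟶  MIII  (L2)  txn=BusRdX+Flush  M[L2]=28
step 14: P3: store L4 := 38  ⟶  IIIM  (L4)  txn=BusRdX  M[L4]=0
step 15: P3: load  L5  ⟶  SIIS  (L5)  txn=BusRd+Flush  M[L5]=45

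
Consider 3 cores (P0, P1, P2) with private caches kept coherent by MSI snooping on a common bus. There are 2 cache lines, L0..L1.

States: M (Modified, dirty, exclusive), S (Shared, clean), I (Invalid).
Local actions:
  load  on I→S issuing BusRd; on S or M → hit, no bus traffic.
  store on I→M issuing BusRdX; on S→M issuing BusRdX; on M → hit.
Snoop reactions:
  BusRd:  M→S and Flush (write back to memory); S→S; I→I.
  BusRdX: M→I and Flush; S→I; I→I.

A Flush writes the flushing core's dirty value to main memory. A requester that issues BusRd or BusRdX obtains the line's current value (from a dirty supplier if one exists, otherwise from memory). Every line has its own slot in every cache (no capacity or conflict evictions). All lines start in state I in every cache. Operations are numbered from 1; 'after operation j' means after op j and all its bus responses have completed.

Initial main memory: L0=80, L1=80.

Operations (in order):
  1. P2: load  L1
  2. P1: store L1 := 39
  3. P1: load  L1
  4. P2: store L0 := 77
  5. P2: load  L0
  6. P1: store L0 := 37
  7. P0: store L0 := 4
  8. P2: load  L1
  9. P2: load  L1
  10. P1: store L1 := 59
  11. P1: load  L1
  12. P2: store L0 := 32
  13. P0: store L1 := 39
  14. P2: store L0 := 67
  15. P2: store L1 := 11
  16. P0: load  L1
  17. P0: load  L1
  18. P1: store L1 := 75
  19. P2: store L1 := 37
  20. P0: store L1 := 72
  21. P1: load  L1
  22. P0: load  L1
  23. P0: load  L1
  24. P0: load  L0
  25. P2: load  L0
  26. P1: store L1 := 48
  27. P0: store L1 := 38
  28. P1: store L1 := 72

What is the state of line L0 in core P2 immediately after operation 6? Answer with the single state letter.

step 1: P2: load  L1  ⟶  IIS  (L1)  txn=BusRd  M[L1]=80
step 2: P1: store L1 := 39  ⟶  IMI  (L1)  txn=BusRdX  M[L1]=80
step 3: P1: load  L1  ⟶  IMI  (L1)  txn=∅  M[L1]=80
step 4: P2: store L0 := 77  ⟶  IIM  (L0)  txn=BusRdX  M[L0]=80
step 5: P2: load  L0  ⟶  IIM  (L0)  txn=∅  M[L0]=80
step 6: P1: store L0 := 37  ⟶  IMI  (L0)  txn=BusRdX+Flush  M[L0]=77
step 7: P0: store L0 := 4  ⟶  MII  (L0)  txn=BusRdX+Flush  M[L0]=37
step 8: P2: load  L1  ⟶  ISS  (L1)  txn=BusRd+Flush  M[L1]=39
step 9: P2: load  L1  ⟶  ISS  (L1)  txn=∅  M[L1]=39
step 10: P1: store L1 := 59  ⟶  IMI  (L1)  txn=BusRdX  M[L1]=39
step 11: P1: load  L1  ⟶  IMI  (L1)  txn=∅  M[L1]=39
step 12: P2: store L0 := 32  ⟶  IIM  (L0)  txn=BusRdX+Flush  M[L0]=4
step 13: P0: store L1 := 39  ⟶  MII  (L1)  txn=BusRdX+Flush  M[L1]=59
step 14: P2: store L0 := 67  ⟶  IIM  (L0)  txn=∅  M[L0]=4
step 15: P2: store L1 := 11  ⟶  IIM  (L1)  txn=BusRdX+Flush  M[L1]=39
step 16: P0: load  L1  ⟶  SIS  (L1)  txn=BusRd+Flush  M[L1]=11
step 17: P0: load  L1  ⟶  SIS  (L1)  txn=∅  M[L1]=11
step 18: P1: store L1 := 75  ⟶  IMI  (L1)  txn=BusRdX  M[L1]=11
step 19: P2: store L1 := 37  ⟶  IIM  (L1)  txn=BusRdX+Flush  M[L1]=75
step 20: P0: store L1 := 72  ⟶  MII  (L1)  txn=BusRdX+Flush  M[L1]=37
step 21: P1: load  L1  ⟶  SSI  (L1)  txn=BusRd+Flush  M[L1]=72
step 22: P0: load  L1  ⟶  SSI  (L1)  txn=∅  M[L1]=72
step 23: P0: load  L1  ⟶  SSI  (L1)  txn=∅  M[L1]=72
step 24: P0: load  L0  ⟶  SIS  (L0)  txn=BusRd+Flush  M[L0]=67
step 25: P2: load  L0  ⟶  SIS  (L0)  txn=∅  M[L0]=67
step 26: P1: store L1 := 48  ⟶  IMI  (L1)  txn=BusRdX  M[L1]=72
step 27: P0: store L1 := 38  ⟶  MII  (L1)  txn=BusRdX+Flush  M[L1]=48
step 28: P1: store L1 := 72  ⟶  IMI  (L1)  txn=BusRdX+Flush  M[L1]=38

state = I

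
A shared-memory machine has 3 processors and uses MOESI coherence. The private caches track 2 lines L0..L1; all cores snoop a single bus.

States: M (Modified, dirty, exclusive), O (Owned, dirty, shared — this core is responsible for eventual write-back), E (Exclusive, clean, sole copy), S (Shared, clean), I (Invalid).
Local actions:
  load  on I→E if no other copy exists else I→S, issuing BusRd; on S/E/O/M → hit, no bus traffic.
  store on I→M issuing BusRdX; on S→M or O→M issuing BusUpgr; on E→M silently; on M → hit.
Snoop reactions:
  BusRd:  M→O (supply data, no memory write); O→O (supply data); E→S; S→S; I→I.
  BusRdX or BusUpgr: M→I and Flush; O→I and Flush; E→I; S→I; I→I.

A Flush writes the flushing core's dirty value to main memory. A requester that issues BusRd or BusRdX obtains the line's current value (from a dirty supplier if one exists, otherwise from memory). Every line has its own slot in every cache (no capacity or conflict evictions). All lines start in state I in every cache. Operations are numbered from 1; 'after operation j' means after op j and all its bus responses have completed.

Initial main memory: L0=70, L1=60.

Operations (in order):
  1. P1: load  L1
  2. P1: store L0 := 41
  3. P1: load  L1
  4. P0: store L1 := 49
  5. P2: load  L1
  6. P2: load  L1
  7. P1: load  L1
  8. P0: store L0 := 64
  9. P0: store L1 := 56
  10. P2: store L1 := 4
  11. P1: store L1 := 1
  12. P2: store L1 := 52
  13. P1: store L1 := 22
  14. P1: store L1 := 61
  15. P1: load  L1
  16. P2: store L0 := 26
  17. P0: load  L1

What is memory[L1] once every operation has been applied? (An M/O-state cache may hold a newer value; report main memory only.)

memory[L1] = 52

[1] P1: load  L1 | P0:I, P1:E(60), P2:I | bus: BusRd
[2] P1: store L0 := 41 | P0:I, P1:M(41), P2:I | bus: BusRdX
[3] P1: load  L1 | P0:I, P1:E(60), P2:I | bus: none
[4] P0: store L1 := 49 | P0:M(49), P1:I, P2:I | bus: BusRdX
[5] P2: load  L1 | P0:O(49), P1:I, P2:S(49) | bus: BusRd
[6] P2: load  L1 | P0:O(49), P1:I, P2:S(49) | bus: none
[7] P1: load  L1 | P0:O(49), P1:S(49), P2:S(49) | bus: BusRd
[8] P0: store L0 := 64 | P0:M(64), P1:I, P2:I | bus: BusRdX,Flush
[9] P0: store L1 := 56 | P0:M(56), P1:I, P2:I | bus: BusUpgr
[10] P2: store L1 := 4 | P0:I, P1:I, P2:M(4) | bus: BusRdX,Flush
[11] P1: store L1 := 1 | P0:I, P1:M(1), P2:I | bus: BusRdX,Flush
[12] P2: store L1 := 52 | P0:I, P1:I, P2:M(52) | bus: BusRdX,Flush
[13] P1: store L1 := 22 | P0:I, P1:M(22), P2:I | bus: BusRdX,Flush
[14] P1: store L1 := 61 | P0:I, P1:M(61), P2:I | bus: none
[15] P1: load  L1 | P0:I, P1:M(61), P2:I | bus: none
[16] P2: store L0 := 26 | P0:I, P1:I, P2:M(26) | bus: BusRdX,Flush
[17] P0: load  L1 | P0:S(61), P1:O(61), P2:I | bus: BusRd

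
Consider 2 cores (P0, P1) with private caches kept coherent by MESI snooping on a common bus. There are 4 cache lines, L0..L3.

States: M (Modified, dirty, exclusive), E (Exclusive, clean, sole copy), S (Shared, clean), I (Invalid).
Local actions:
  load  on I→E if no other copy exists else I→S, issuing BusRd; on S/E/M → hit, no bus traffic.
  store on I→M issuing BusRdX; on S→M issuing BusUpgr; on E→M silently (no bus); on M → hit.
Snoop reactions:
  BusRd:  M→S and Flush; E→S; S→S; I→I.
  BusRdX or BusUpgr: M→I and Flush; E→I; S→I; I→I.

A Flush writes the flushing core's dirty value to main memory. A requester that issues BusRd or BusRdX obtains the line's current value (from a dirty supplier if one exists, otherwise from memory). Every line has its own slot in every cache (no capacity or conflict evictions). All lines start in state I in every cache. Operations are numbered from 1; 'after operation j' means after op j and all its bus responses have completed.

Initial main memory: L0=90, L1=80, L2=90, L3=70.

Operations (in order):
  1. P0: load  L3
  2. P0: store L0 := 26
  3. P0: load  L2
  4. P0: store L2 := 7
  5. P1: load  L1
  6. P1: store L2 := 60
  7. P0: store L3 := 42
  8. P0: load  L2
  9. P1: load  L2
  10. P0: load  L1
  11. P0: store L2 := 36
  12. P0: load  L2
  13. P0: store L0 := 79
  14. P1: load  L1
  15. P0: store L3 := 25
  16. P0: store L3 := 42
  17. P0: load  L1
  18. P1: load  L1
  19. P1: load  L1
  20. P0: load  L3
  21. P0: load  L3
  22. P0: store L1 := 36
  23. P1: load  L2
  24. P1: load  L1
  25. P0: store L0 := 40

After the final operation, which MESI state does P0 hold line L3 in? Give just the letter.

  op1 P0: load  L3 → E/I on L3; bus BusRd; mem=70
  op2 P0: store L0 := 26 → M/I on L0; bus BusRdX; mem=90
  op3 P0: load  L2 → E/I on L2; bus BusRd; mem=90
  op4 P0: store L2 := 7 → M/I on L2; bus (none); mem=90
  op5 P1: load  L1 → I/E on L1; bus BusRd; mem=80
  op6 P1: store L2 := 60 → I/M on L2; bus BusRdX Flush; mem=7
  op7 P0: store L3 := 42 → M/I on L3; bus (none); mem=70
  op8 P0: load  L2 → S/S on L2; bus BusRd Flush; mem=60
  op9 P1: load  L2 → S/S on L2; bus (none); mem=60
  op10 P0: load  L1 → S/S on L1; bus BusRd; mem=80
  op11 P0: store L2 := 36 → M/I on L2; bus BusUpgr; mem=60
  op12 P0: load  L2 → M/I on L2; bus (none); mem=60
  op13 P0: store L0 := 79 → M/I on L0; bus (none); mem=90
  op14 P1: load  L1 → S/S on L1; bus (none); mem=80
  op15 P0: store L3 := 25 → M/I on L3; bus (none); mem=70
  op16 P0: store L3 := 42 → M/I on L3; bus (none); mem=70
  op17 P0: load  L1 → S/S on L1; bus (none); mem=80
  op18 P1: load  L1 → S/S on L1; bus (none); mem=80
  op19 P1: load  L1 → S/S on L1; bus (none); mem=80
  op20 P0: load  L3 → M/I on L3; bus (none); mem=70
  op21 P0: load  L3 → M/I on L3; bus (none); mem=70
  op22 P0: store L1 := 36 → M/I on L1; bus BusUpgr; mem=80
  op23 P1: load  L2 → S/S on L2; bus BusRd Flush; mem=36
  op24 P1: load  L1 → S/S on L1; bus BusRd Flush; mem=36
  op25 P0: store L0 := 40 → M/I on L0; bus (none); mem=90

state = M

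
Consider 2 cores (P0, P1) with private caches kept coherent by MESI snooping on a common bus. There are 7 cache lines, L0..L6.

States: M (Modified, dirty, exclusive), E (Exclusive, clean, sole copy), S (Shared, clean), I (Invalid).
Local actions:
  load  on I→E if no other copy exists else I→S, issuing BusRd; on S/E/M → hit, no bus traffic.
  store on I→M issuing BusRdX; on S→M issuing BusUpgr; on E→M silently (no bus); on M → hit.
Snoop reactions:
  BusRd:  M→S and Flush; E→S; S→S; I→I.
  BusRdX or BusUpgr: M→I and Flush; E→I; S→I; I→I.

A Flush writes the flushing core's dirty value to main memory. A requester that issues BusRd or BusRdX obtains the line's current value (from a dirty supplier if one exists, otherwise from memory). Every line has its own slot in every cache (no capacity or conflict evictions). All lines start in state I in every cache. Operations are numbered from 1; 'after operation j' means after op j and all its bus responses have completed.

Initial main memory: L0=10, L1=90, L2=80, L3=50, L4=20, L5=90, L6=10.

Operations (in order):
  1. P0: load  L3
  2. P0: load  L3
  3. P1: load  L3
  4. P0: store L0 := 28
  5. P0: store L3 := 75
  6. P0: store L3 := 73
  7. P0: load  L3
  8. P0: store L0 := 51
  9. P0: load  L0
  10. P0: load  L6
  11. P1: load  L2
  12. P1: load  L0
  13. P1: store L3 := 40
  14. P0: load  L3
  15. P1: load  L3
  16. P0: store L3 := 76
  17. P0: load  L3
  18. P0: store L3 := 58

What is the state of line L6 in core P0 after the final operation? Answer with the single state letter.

  op1 P0: load  L3 → E/I on L3; bus BusRd; mem=50
  op2 P0: load  L3 → E/I on L3; bus (none); mem=50
  op3 P1: load  L3 → S/S on L3; bus BusRd; mem=50
  op4 P0: store L0 := 28 → M/I on L0; bus BusRdX; mem=10
  op5 P0: store L3 := 75 → M/I on L3; bus BusUpgr; mem=50
  op6 P0: store L3 := 73 → M/I on L3; bus (none); mem=50
  op7 P0: load  L3 → M/I on L3; bus (none); mem=50
  op8 P0: store L0 := 51 → M/I on L0; bus (none); mem=10
  op9 P0: load  L0 → M/I on L0; bus (none); mem=10
  op10 P0: load  L6 → E/I on L6; bus BusRd; mem=10
  op11 P1: load  L2 → I/E on L2; bus BusRd; mem=80
  op12 P1: load  L0 → S/S on L0; bus BusRd Flush; mem=51
  op13 P1: store L3 := 40 → I/M on L3; bus BusRdX Flush; mem=73
  op14 P0: load  L3 → S/S on L3; bus BusRd Flush; mem=40
  op15 P1: load  L3 → S/S on L3; bus (none); mem=40
  op16 P0: store L3 := 76 → M/I on L3; bus BusUpgr; mem=40
  op17 P0: load  L3 → M/I on L3; bus (none); mem=40
  op18 P0: store L3 := 58 → M/I on L3; bus (none); mem=40

state = E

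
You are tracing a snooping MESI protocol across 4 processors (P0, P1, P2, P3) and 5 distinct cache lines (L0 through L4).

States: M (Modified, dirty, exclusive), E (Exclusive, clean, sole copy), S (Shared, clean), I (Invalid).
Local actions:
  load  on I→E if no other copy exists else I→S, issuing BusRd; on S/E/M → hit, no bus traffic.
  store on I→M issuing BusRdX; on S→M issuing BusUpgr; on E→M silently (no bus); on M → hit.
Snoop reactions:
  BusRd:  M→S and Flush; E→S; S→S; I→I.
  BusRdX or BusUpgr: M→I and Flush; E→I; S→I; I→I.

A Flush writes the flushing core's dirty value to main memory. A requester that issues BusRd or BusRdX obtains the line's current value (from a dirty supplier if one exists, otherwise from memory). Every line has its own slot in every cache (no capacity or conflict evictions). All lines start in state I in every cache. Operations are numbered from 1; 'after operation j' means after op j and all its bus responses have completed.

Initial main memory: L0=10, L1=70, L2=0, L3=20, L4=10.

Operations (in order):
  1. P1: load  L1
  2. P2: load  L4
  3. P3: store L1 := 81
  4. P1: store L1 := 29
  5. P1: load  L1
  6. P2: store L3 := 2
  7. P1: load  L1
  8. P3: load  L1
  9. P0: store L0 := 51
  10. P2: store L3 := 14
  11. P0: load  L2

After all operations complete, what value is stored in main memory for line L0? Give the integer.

memory[L0] = 10

[1] P1: load  L1 | P0:I, P1:E(70), P2:I, P3:I | bus: BusRd
[2] P2: load  L4 | P0:I, P1:I, P2:E(10), P3:I | bus: BusRd
[3] P3: store L1 := 81 | P0:I, P1:I, P2:I, P3:M(81) | bus: BusRdX
[4] P1: store L1 := 29 | P0:I, P1:M(29), P2:I, P3:I | bus: BusRdX,Flush
[5] P1: load  L1 | P0:I, P1:M(29), P2:I, P3:I | bus: none
[6] P2: store L3 := 2 | P0:I, P1:I, P2:M(2), P3:I | bus: BusRdX
[7] P1: load  L1 | P0:I, P1:M(29), P2:I, P3:I | bus: none
[8] P3: load  L1 | P0:I, P1:S(29), P2:I, P3:S(29) | bus: BusRd,Flush
[9] P0: store L0 := 51 | P0:M(51), P1:I, P2:I, P3:I | bus: BusRdX
[10] P2: store L3 := 14 | P0:I, P1:I, P2:M(14), P3:I | bus: none
[11] P0: load  L2 | P0:E(0), P1:I, P2:I, P3:I | bus: BusRd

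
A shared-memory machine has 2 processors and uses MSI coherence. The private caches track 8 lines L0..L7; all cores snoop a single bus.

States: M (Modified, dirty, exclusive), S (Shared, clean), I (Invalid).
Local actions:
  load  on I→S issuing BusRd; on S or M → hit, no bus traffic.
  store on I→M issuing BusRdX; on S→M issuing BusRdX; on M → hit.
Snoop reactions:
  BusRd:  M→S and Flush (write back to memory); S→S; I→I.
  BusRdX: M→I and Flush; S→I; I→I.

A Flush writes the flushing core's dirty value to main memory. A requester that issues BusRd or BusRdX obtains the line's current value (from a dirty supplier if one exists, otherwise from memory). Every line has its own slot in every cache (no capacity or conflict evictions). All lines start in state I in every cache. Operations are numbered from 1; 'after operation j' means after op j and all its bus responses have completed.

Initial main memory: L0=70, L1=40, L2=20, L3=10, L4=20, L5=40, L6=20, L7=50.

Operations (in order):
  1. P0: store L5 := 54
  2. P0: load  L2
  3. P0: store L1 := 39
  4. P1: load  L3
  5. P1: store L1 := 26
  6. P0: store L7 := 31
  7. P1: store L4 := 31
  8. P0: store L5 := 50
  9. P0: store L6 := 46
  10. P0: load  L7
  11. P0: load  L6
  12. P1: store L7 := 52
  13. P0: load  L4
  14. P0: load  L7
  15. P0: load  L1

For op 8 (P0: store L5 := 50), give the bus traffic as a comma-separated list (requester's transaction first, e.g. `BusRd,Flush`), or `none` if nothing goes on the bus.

step 1: P0: store L5 := 54  ⟶  MI  (L5)  txn=BusRdX  M[L5]=40
step 2: P0: load  L2  ⟶  SI  (L2)  txn=BusRd  M[L2]=20
step 3: P0: store L1 := 39  ⟶  MI  (L1)  txn=BusRdX  M[L1]=40
step 4: P1: load  L3  ⟶  IS  (L3)  txn=BusRd  M[L3]=10
step 5: P1: store L1 := 26  ⟶  IM  (L1)  txn=BusRdX+Flush  M[L1]=39
step 6: P0: store L7 := 31  ⟶  MI  (L7)  txn=BusRdX  M[L7]=50
step 7: P1: store L4 := 31  ⟶  IM  (L4)  txn=BusRdX  M[L4]=20
step 8: P0: store L5 := 50  ⟶  MI  (L5)  txn=∅  M[L5]=40
step 9: P0: store L6 := 46  ⟶  MI  (L6)  txn=BusRdX  M[L6]=20
step 10: P0: load  L7  ⟶  MI  (L7)  txn=∅  M[L7]=50
step 11: P0: load  L6  ⟶  MI  (L6)  txn=∅  M[L6]=20
step 12: P1: store L7 := 52  ⟶  IM  (L7)  txn=BusRdX+Flush  M[L7]=31
step 13: P0: load  L4  ⟶  SS  (L4)  txn=BusRd+Flush  M[L4]=31
step 14: P0: load  L7  ⟶  SS  (L7)  txn=BusRd+Flush  M[L7]=52
step 15: P0: load  L1  ⟶  SS  (L1)  txn=BusRd+Flush  M[L1]=26

bus = none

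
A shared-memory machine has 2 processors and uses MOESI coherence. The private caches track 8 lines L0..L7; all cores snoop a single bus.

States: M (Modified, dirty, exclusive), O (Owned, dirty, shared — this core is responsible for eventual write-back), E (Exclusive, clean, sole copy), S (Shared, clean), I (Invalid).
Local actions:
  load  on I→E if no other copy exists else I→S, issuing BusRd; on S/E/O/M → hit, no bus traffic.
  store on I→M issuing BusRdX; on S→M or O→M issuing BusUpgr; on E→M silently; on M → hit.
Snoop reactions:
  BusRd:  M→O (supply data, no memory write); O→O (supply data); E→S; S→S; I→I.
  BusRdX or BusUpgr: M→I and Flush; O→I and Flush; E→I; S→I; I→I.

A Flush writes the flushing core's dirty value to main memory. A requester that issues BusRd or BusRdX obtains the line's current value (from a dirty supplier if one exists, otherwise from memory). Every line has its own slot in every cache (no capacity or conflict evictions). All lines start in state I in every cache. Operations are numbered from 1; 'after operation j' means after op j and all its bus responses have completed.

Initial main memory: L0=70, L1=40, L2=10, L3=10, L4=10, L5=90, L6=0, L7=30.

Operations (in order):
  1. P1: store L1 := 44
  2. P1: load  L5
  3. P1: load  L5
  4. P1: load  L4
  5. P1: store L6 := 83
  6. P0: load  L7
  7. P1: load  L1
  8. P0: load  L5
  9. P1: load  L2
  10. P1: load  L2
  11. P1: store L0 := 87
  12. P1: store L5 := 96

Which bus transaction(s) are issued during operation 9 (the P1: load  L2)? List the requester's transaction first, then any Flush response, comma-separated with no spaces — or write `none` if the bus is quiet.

bus = BusRd

  op1 P1: store L1 := 44 → I/M on L1; bus BusRdX; mem=40
  op2 P1: load  L5 → I/E on L5; bus BusRd; mem=90
  op3 P1: load  L5 → I/E on L5; bus (none); mem=90
  op4 P1: load  L4 → I/E on L4; bus BusRd; mem=10
  op5 P1: store L6 := 83 → I/M on L6; bus BusRdX; mem=0
  op6 P0: load  L7 → E/I on L7; bus BusRd; mem=30
  op7 P1: load  L1 → I/M on L1; bus (none); mem=40
  op8 P0: load  L5 → S/S on L5; bus BusRd; mem=90
  op9 P1: load  L2 → I/E on L2; bus BusRd; mem=10
  op10 P1: load  L2 → I/E on L2; bus (none); mem=10
  op11 P1: store L0 := 87 → I/M on L0; bus BusRdX; mem=70
  op12 P1: store L5 := 96 → I/M on L5; bus BusUpgr; mem=90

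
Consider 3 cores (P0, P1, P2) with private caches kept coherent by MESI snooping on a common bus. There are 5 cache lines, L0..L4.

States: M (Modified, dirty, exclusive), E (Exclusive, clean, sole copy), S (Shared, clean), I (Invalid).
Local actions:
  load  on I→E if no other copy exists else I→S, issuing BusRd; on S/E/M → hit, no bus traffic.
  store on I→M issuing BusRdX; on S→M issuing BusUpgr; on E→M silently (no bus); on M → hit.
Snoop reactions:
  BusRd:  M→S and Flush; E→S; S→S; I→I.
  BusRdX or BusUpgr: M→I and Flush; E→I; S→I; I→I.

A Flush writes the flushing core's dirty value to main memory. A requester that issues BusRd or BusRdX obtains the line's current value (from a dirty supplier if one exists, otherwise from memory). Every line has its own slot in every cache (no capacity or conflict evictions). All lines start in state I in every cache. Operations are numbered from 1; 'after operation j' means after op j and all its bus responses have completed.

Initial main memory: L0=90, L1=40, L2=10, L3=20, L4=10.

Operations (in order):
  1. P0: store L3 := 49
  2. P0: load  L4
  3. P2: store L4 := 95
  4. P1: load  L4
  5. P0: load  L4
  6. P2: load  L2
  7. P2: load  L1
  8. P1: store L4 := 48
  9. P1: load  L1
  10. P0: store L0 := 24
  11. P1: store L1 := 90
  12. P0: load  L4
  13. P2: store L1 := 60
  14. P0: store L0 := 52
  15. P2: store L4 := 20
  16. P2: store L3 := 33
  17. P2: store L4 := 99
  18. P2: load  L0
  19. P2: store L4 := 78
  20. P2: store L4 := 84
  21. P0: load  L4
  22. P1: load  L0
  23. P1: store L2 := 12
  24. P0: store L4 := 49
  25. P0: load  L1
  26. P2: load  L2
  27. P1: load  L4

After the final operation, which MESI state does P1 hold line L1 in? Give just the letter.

1. P0: store L3 := 49  bus=[BusRdX]  L3: P0=M P1=I P2=I  mem[L3]=20
2. P0: load  L4  bus=[BusRd]  L4: P0=E P1=I P2=I  mem[L4]=10
3. P2: store L4 := 95  bus=[BusRdX]  L4: P0=I P1=I P2=M  mem[L4]=10
4. P1: load  L4  bus=[BusRd,Flush]  L4: P0=I P1=S P2=S  mem[L4]=95
5. P0: load  L4  bus=[BusRd]  L4: P0=S P1=S P2=S  mem[L4]=95
6. P2: load  L2  bus=[BusRd]  L2: P0=I P1=I P2=E  mem[L2]=10
7. P2: load  L1  bus=[BusRd]  L1: P0=I P1=I P2=E  mem[L1]=40
8. P1: store L4 := 48  bus=[BusUpgr]  L4: P0=I P1=M P2=I  mem[L4]=95
9. P1: load  L1  bus=[BusRd]  L1: P0=I P1=S P2=S  mem[L1]=40
10. P0: store L0 := 24  bus=[BusRdX]  L0: P0=M P1=I P2=I  mem[L0]=90
11. P1: store L1 := 90  bus=[BusUpgr]  L1: P0=I P1=M P2=I  mem[L1]=40
12. P0: load  L4  bus=[BusRd,Flush]  L4: P0=S P1=S P2=I  mem[L4]=48
13. P2: store L1 := 60  bus=[BusRdX,Flush]  L1: P0=I P1=I P2=M  mem[L1]=90
14. P0: store L0 := 52  bus=[-]  L0: P0=M P1=I P2=I  mem[L0]=90
15. P2: store L4 := 20  bus=[BusRdX]  L4: P0=I P1=I P2=M  mem[L4]=48
16. P2: store L3 := 33  bus=[BusRdX,Flush]  L3: P0=I P1=I P2=M  mem[L3]=49
17. P2: store L4 := 99  bus=[-]  L4: P0=I P1=I P2=M  mem[L4]=48
18. P2: load  L0  bus=[BusRd,Flush]  L0: P0=S P1=I P2=S  mem[L0]=52
19. P2: store L4 := 78  bus=[-]  L4: P0=I P1=I P2=M  mem[L4]=48
20. P2: store L4 := 84  bus=[-]  L4: P0=I P1=I P2=M  mem[L4]=48
21. P0: load  L4  bus=[BusRd,Flush]  L4: P0=S P1=I P2=S  mem[L4]=84
22. P1: load  L0  bus=[BusRd]  L0: P0=S P1=S P2=S  mem[L0]=52
23. P1: store L2 := 12  bus=[BusRdX]  L2: P0=I P1=M P2=I  mem[L2]=10
24. P0: store L4 := 49  bus=[BusUpgr]  L4: P0=M P1=I P2=I  mem[L4]=84
25. P0: load  L1  bus=[BusRd,Flush]  L1: P0=S P1=I P2=S  mem[L1]=60
26. P2: load  L2  bus=[BusRd,Flush]  L2: P0=I P1=S P2=S  mem[L2]=12
27. P1: load  L4  bus=[BusRd,Flush]  L4: P0=S P1=S P2=I  mem[L4]=49

state = I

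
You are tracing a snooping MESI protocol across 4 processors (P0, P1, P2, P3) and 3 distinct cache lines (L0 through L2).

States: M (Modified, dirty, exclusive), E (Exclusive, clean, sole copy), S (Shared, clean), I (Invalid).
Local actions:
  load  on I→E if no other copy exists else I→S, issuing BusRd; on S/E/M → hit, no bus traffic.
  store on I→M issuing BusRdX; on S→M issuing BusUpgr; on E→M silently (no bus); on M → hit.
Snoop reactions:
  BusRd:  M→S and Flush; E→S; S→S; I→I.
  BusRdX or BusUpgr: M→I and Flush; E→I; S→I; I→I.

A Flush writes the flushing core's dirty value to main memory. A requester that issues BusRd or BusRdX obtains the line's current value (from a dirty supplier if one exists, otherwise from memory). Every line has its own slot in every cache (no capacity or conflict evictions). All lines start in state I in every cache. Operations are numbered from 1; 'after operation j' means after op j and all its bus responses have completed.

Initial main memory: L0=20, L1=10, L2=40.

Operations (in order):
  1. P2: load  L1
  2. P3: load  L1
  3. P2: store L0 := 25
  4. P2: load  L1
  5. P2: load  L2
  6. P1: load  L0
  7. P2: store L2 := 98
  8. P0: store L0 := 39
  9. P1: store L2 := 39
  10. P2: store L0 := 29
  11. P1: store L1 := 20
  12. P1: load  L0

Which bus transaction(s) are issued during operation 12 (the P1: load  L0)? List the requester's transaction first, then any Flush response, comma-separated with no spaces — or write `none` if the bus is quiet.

bus = BusRd,Flush

[1] P2: load  L1 | P0:I, P1:I, P2:E(10), P3:I | bus: BusRd
[2] P3: load  L1 | P0:I, P1:I, P2:S(10), P3:S(10) | bus: BusRd
[3] P2: store L0 := 25 | P0:I, P1:I, P2:M(25), P3:I | bus: BusRdX
[4] P2: load  L1 | P0:I, P1:I, P2:S(10), P3:S(10) | bus: none
[5] P2: load  L2 | P0:I, P1:I, P2:E(40), P3:I | bus: BusRd
[6] P1: load  L0 | P0:I, P1:S(25), P2:S(25), P3:I | bus: BusRd,Flush
[7] P2: store L2 := 98 | P0:I, P1:I, P2:M(98), P3:I | bus: none
[8] P0: store L0 := 39 | P0:M(39), P1:I, P2:I, P3:I | bus: BusRdX
[9] P1: store L2 := 39 | P0:I, P1:M(39), P2:I, P3:I | bus: BusRdX,Flush
[10] P2: store L0 := 29 | P0:I, P1:I, P2:M(29), P3:I | bus: BusRdX,Flush
[11] P1: store L1 := 20 | P0:I, P1:M(20), P2:I, P3:I | bus: BusRdX
[12] P1: load  L0 | P0:I, P1:S(29), P2:S(29), P3:I | bus: BusRd,Flush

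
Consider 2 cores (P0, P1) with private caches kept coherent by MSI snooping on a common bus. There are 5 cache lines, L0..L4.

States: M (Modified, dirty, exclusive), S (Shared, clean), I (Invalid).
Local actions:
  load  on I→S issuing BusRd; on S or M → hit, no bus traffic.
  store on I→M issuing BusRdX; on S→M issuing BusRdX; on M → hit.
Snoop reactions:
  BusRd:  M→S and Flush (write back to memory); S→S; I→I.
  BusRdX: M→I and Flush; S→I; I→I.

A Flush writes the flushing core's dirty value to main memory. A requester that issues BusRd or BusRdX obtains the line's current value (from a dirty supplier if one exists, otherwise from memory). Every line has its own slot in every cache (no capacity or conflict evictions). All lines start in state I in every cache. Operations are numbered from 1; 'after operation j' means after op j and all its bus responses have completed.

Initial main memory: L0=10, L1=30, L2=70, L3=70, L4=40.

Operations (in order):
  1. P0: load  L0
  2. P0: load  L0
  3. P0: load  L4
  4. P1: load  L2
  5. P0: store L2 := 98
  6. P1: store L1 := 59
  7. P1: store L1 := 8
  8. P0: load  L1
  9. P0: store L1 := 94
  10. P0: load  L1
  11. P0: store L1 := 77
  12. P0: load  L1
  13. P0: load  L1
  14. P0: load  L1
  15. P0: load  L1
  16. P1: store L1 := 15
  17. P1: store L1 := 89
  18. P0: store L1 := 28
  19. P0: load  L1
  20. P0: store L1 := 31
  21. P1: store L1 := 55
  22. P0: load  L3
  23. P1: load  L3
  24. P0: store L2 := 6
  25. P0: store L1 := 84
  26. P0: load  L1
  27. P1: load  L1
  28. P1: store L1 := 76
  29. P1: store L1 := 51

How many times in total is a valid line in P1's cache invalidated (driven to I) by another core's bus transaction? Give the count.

step 1: P0: load  L0  ⟶  SI  (L0)  txn=BusRd  M[L0]=10
step 2: P0: load  L0  ⟶  SI  (L0)  txn=∅  M[L0]=10
step 3: P0: load  L4  ⟶  SI  (L4)  txn=BusRd  M[L4]=40
step 4: P1: load  L2  ⟶  IS  (L2)  txn=BusRd  M[L2]=70
step 5: P0: store L2 := 98  ⟶  MI  (L2)  txn=BusRdX  M[L2]=70
step 6: P1: store L1 := 59  ⟶  IM  (L1)  txn=BusRdX  M[L1]=30
step 7: P1: store L1 := 8  ⟶  IM  (L1)  txn=∅  M[L1]=30
step 8: P0: load  L1  ⟶  SS  (L1)  txn=BusRd+Flush  M[L1]=8
step 9: P0: store L1 := 94  ⟶  MI  (L1)  txn=BusRdX  M[L1]=8
step 10: P0: load  L1  ⟶  MI  (L1)  txn=∅  M[L1]=8
step 11: P0: store L1 := 77  ⟶  MI  (L1)  txn=∅  M[L1]=8
step 12: P0: load  L1  ⟶  MI  (L1)  txn=∅  M[L1]=8
step 13: P0: load  L1  ⟶  MI  (L1)  txn=∅  M[L1]=8
step 14: P0: load  L1  ⟶  MI  (L1)  txn=∅  M[L1]=8
step 15: P0: load  L1  ⟶  MI  (L1)  txn=∅  M[L1]=8
step 16: P1: store L1 := 15  ⟶  IM  (L1)  txn=BusRdX+Flush  M[L1]=77
step 17: P1: store L1 := 89  ⟶  IM  (L1)  txn=∅  M[L1]=77
step 18: P0: store L1 := 28  ⟶  MI  (L1)  txn=BusRdX+Flush  M[L1]=89
step 19: P0: load  L1  ⟶  MI  (L1)  txn=∅  M[L1]=89
step 20: P0: store L1 := 31  ⟶  MI  (L1)  txn=∅  M[L1]=89
step 21: P1: store L1 := 55  ⟶  IM  (L1)  txn=BusRdX+Flush  M[L1]=31
step 22: P0: load  L3  ⟶  SI  (L3)  txn=BusRd  M[L3]=70
step 23: P1: load  L3  ⟶  SS  (L3)  txn=BusRd  M[L3]=70
step 24: P0: store L2 := 6  ⟶  MI  (L2)  txn=∅  M[L2]=70
step 25: P0: store L1 := 84  ⟶  MI  (L1)  txn=BusRdX+Flush  M[L1]=55
step 26: P0: load  L1  ⟶  MI  (L1)  txn=∅  M[L1]=55
step 27: P1: load  L1  ⟶  SS  (L1)  txn=BusRd+Flush  M[L1]=84
step 28: P1: store L1 := 76  ⟶  IM  (L1)  txn=BusRdX  M[L1]=84
step 29: P1: store L1 := 51  ⟶  IM  (L1)  txn=∅  M[L1]=84

invalidations = 4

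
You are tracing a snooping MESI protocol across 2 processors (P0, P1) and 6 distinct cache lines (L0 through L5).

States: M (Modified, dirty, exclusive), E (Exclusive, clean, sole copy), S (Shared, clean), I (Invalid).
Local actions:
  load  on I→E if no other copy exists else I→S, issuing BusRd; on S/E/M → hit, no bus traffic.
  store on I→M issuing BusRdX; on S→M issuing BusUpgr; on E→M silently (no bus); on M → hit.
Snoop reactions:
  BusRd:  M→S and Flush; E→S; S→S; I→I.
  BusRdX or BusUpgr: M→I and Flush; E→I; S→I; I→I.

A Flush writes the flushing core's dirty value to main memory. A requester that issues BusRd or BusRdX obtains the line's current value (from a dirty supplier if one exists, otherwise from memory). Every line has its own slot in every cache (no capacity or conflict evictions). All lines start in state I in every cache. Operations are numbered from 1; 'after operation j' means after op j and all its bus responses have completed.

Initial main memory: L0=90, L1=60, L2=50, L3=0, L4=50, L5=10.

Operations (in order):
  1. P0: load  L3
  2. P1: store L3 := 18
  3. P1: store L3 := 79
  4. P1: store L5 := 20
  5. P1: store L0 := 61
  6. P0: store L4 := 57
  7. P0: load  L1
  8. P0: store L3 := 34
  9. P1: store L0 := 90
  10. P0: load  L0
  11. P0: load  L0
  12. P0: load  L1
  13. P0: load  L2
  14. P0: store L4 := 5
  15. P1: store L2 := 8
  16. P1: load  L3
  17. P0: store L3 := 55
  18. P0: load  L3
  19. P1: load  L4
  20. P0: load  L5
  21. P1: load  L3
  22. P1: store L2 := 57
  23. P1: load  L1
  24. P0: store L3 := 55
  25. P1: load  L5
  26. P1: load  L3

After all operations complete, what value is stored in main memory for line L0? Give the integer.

memory[L0] = 90

1. P0: load  L3  bus=[BusRd]  L3: P0=E P1=I  mem[L3]=0
2. P1: store L3 := 18  bus=[BusRdX]  L3: P0=I P1=M  mem[L3]=0
3. P1: store L3 := 79  bus=[-]  L3: P0=I P1=M  mem[L3]=0
4. P1: store L5 := 20  bus=[BusRdX]  L5: P0=I P1=M  mem[L5]=10
5. P1: store L0 := 61  bus=[BusRdX]  L0: P0=I P1=M  mem[L0]=90
6. P0: store L4 := 57  bus=[BusRdX]  L4: P0=M P1=I  mem[L4]=50
7. P0: load  L1  bus=[BusRd]  L1: P0=E P1=I  mem[L1]=60
8. P0: store L3 := 34  bus=[BusRdX,Flush]  L3: P0=M P1=I  mem[L3]=79
9. P1: store L0 := 90  bus=[-]  L0: P0=I P1=M  mem[L0]=90
10. P0: load  L0  bus=[BusRd,Flush]  L0: P0=S P1=S  mem[L0]=90
11. P0: load  L0  bus=[-]  L0: P0=S P1=S  mem[L0]=90
12. P0: load  L1  bus=[-]  L1: P0=E P1=I  mem[L1]=60
13. P0: load  L2  bus=[BusRd]  L2: P0=E P1=I  mem[L2]=50
14. P0: store L4 := 5  bus=[-]  L4: P0=M P1=I  mem[L4]=50
15. P1: store L2 := 8  bus=[BusRdX]  L2: P0=I P1=M  mem[L2]=50
16. P1: load  L3  bus=[BusRd,Flush]  L3: P0=S P1=S  mem[L3]=34
17. P0: store L3 := 55  bus=[BusUpgr]  L3: P0=M P1=I  mem[L3]=34
18. P0: load  L3  bus=[-]  L3: P0=M P1=I  mem[L3]=34
19. P1: load  L4  bus=[BusRd,Flush]  L4: P0=S P1=S  mem[L4]=5
20. P0: load  L5  bus=[BusRd,Flush]  L5: P0=S P1=S  mem[L5]=20
21. P1: load  L3  bus=[BusRd,Flush]  L3: P0=S P1=S  mem[L3]=55
22. P1: store L2 := 57  bus=[-]  L2: P0=I P1=M  mem[L2]=50
23. P1: load  L1  bus=[BusRd]  L1: P0=S P1=S  mem[L1]=60
24. P0: store L3 := 55  bus=[BusUpgr]  L3: P0=M P1=I  mem[L3]=55
25. P1: load  L5  bus=[-]  L5: P0=S P1=S  mem[L5]=20
26. P1: load  L3  bus=[BusRd,Flush]  L3: P0=S P1=S  mem[L3]=55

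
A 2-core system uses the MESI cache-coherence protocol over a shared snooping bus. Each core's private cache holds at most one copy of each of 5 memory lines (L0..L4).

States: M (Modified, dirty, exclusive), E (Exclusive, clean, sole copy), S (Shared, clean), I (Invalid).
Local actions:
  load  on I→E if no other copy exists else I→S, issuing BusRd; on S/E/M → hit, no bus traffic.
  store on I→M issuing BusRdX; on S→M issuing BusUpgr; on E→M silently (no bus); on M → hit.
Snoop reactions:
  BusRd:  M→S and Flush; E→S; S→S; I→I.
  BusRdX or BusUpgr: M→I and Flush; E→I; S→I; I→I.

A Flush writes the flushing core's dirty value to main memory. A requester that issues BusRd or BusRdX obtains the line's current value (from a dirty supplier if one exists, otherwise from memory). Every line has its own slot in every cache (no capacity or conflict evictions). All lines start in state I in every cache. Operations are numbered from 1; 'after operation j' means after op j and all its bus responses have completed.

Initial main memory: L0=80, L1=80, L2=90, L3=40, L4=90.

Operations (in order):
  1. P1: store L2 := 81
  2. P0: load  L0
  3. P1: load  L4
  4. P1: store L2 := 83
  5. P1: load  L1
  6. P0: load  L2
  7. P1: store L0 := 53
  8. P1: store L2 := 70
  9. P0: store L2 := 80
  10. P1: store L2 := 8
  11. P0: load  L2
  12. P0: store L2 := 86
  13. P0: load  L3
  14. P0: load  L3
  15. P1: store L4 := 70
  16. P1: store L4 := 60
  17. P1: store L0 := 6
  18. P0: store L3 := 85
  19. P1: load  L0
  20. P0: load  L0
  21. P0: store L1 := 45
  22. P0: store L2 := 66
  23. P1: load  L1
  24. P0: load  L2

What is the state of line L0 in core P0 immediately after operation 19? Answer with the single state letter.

1. P1: store L2 := 81  bus=[BusRdX]  L2: P0=I P1=M  mem[L2]=90
2. P0: load  L0  bus=[BusRd]  L0: P0=E P1=I  mem[L0]=80
3. P1: load  L4  bus=[BusRd]  L4: P0=I P1=E  mem[L4]=90
4. P1: store L2 := 83  bus=[-]  L2: P0=I P1=M  mem[L2]=90
5. P1: load  L1  bus=[BusRd]  L1: P0=I P1=E  mem[L1]=80
6. P0: load  L2  bus=[BusRd,Flush]  L2: P0=S P1=S  mem[L2]=83
7. P1: store L0 := 53  bus=[BusRdX]  L0: P0=I P1=M  mem[L0]=80
8. P1: store L2 := 70  bus=[BusUpgr]  L2: P0=I P1=M  mem[L2]=83
9. P0: store L2 := 80  bus=[BusRdX,Flush]  L2: P0=M P1=I  mem[L2]=70
10. P1: store L2 := 8  bus=[BusRdX,Flush]  L2: P0=I P1=M  mem[L2]=80
11. P0: load  L2  bus=[BusRd,Flush]  L2: P0=S P1=S  mem[L2]=8
12. P0: store L2 := 86  bus=[BusUpgr]  L2: P0=M P1=I  mem[L2]=8
13. P0: load  L3  bus=[BusRd]  L3: P0=E P1=I  mem[L3]=40
14. P0: load  L3  bus=[-]  L3: P0=E P1=I  mem[L3]=40
15. P1: store L4 := 70  bus=[-]  L4: P0=I P1=M  mem[L4]=90
16. P1: store L4 := 60  bus=[-]  L4: P0=I P1=M  mem[L4]=90
17. P1: store L0 := 6  bus=[-]  L0: P0=I P1=M  mem[L0]=80
18. P0: store L3 := 85  bus=[-]  L3: P0=M P1=I  mem[L3]=40
19. P1: load  L0  bus=[-]  L0: P0=I P1=M  mem[L0]=80
20. P0: load  L0  bus=[BusRd,Flush]  L0: P0=S P1=S  mem[L0]=6
21. P0: store L1 := 45  bus=[BusRdX]  L1: P0=M P1=I  mem[L1]=80
22. P0: store L2 := 66  bus=[-]  L2: P0=M P1=I  mem[L2]=8
23. P1: load  L1  bus=[BusRd,Flush]  L1: P0=S P1=S  mem[L1]=45
24. P0: load  L2  bus=[-]  L2: P0=M P1=I  mem[L2]=8

state = I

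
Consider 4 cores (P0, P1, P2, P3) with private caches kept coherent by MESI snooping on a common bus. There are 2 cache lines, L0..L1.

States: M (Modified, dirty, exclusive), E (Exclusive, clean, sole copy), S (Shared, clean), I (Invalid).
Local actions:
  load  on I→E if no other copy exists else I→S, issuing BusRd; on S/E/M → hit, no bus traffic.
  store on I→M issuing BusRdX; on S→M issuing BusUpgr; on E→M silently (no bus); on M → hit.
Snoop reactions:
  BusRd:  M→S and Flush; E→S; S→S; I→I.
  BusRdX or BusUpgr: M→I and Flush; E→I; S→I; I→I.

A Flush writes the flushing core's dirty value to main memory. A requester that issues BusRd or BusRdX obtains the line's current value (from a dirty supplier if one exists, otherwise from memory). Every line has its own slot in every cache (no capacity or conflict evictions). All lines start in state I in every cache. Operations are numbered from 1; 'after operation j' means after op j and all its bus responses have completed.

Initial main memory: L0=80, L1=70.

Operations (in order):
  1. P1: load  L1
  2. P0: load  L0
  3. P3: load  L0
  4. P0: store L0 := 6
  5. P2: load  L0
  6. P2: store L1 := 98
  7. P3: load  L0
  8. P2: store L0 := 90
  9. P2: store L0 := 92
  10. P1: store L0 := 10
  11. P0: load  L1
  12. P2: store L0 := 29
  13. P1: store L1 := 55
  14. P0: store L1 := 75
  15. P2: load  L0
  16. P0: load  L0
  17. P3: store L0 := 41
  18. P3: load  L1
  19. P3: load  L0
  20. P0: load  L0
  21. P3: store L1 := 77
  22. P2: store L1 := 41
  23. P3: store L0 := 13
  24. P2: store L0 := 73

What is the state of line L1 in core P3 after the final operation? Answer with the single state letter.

[1] P1: load  L1 | P0:I, P1:E(70), P2:I, P3:I | bus: BusRd
[2] P0: load  L0 | P0:E(80), P1:I, P2:I, P3:I | bus: BusRd
[3] P3: load  L0 | P0:S(80), P1:I, P2:I, P3:S(80) | bus: BusRd
[4] P0: store L0 := 6 | P0:M(6), P1:I, P2:I, P3:I | bus: BusUpgr
[5] P2: load  L0 | P0:S(6), P1:I, P2:S(6), P3:I | bus: BusRd,Flush
[6] P2: store L1 := 98 | P0:I, P1:I, P2:M(98), P3:I | bus: BusRdX
[7] P3: load  L0 | P0:S(6), P1:I, P2:S(6), P3:S(6) | bus: BusRd
[8] P2: store L0 := 90 | P0:I, P1:I, P2:M(90), P3:I | bus: BusUpgr
[9] P2: store L0 := 92 | P0:I, P1:I, P2:M(92), P3:I | bus: none
[10] P1: store L0 := 10 | P0:I, P1:M(10), P2:I, P3:I | bus: BusRdX,Flush
[11] P0: load  L1 | P0:S(98), P1:I, P2:S(98), P3:I | bus: BusRd,Flush
[12] P2: store L0 := 29 | P0:I, P1:I, P2:M(29), P3:I | bus: BusRdX,Flush
[13] P1: store L1 := 55 | P0:I, P1:M(55), P2:I, P3:I | bus: BusRdX
[14] P0: store L1 := 75 | P0:M(75), P1:I, P2:I, P3:I | bus: BusRdX,Flush
[15] P2: load  L0 | P0:I, P1:I, P2:M(29), P3:I | bus: none
[16] P0: load  L0 | P0:S(29), P1:I, P2:S(29), P3:I | bus: BusRd,Flush
[17] P3: store L0 := 41 | P0:I, P1:I, P2:I, P3:M(41) | bus: BusRdX
[18] P3: load  L1 | P0:S(75), P1:I, P2:I, P3:S(75) | bus: BusRd,Flush
[19] P3: load  L0 | P0:I, P1:I, P2:I, P3:M(41) | bus: none
[20] P0: load  L0 | P0:S(41), P1:I, P2:I, P3:S(41) | bus: BusRd,Flush
[21] P3: store L1 := 77 | P0:I, P1:I, P2:I, P3:M(77) | bus: BusUpgr
[22] P2: store L1 := 41 | P0:I, P1:I, P2:M(41), P3:I | bus: BusRdX,Flush
[23] P3: store L0 := 13 | P0:I, P1:I, P2:I, P3:M(13) | bus: BusUpgr
[24] P2: store L0 := 73 | P0:I, P1:I, P2:M(73), P3:I | bus: BusRdX,Flush

state = I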